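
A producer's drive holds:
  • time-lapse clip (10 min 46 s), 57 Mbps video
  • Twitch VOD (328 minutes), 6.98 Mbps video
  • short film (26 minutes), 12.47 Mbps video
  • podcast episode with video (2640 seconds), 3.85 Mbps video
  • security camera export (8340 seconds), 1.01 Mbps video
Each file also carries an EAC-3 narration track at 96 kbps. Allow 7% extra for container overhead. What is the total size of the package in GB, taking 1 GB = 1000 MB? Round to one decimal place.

Audio: 96 kbps = 0.096 Mbps.
time-lapse clip: 57.096 Mbps × 646 s × 1.07 = 39465.9 Mb
Twitch VOD: 7.076 Mbps × 19680 s × 1.07 = 149003.6 Mb
short film: 12.566 Mbps × 1560 s × 1.07 = 20975.2 Mb
podcast episode with video: 3.946 Mbps × 2640 s × 1.07 = 11146.7 Mb
security camera export: 1.106 Mbps × 8340 s × 1.07 = 9869.7 Mb
Total: 230461.0 Mb = 28807.6 MB.
= 28.81 GB.

28.8 GB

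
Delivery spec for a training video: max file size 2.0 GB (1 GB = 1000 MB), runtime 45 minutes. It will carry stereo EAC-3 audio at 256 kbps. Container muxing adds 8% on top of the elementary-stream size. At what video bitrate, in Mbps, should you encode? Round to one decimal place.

Budget: 2.0 GB = 16000.0 Mb.
Stream payload after overhead: 16000.0 / 1.08 = 14814.8 Mb.
45 min = 2700 s
Total bitrate budget: 14814.8 Mb / 2700 s = 5.487 Mbps.
Audio: 256 kbps = 0.256 Mbps.
Video: 5.487 − 0.256 = 5.231 Mbps.

5.2 Mbps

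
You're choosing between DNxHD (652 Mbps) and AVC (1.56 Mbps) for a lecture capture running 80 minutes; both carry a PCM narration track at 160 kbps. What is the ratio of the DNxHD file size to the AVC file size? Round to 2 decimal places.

80 min = 4800 s
Audio: 160 kbps = 0.160 Mbps.
DNxHD: 652.160 Mbps × 4800 s = 3130368.0 Mb = 391.296 GB.
AVC: 1.720 Mbps × 4800 s = 8256.0 Mb = 1.032 GB.
Ratio: 391.296 / 1.032 = 379.163.

379.16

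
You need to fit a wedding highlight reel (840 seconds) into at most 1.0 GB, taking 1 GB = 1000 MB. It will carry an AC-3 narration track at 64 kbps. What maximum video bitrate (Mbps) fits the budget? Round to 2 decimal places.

9.46 Mbps

Budget: 1.0 GB = 8000.0 Mb.
Total bitrate budget: 8000.0 Mb / 840 s = 9.524 Mbps.
Audio: 64 kbps = 0.064 Mbps.
Video: 9.524 − 0.064 = 9.460 Mbps.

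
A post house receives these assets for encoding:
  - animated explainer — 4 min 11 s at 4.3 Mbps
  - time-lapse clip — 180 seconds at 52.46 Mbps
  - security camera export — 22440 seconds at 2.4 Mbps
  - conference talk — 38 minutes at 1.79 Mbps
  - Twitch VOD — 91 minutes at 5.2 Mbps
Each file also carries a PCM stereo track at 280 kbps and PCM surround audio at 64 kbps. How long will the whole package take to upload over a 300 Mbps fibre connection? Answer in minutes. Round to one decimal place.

Audio total: 280 + 64 = 344 kbps = 0.344 Mbps.
animated explainer: 4.644 Mbps × 251 s = 1165.6 Mb
time-lapse clip: 52.804 Mbps × 180 s = 9504.7 Mb
security camera export: 2.744 Mbps × 22440 s = 61575.4 Mb
conference talk: 2.134 Mbps × 2280 s = 4865.5 Mb
Twitch VOD: 5.544 Mbps × 5460 s = 30270.2 Mb
Total: 107381.5 Mb = 13422.7 MB.
At 300 Mbps: 107381.5 / 300 = 358 s ≈ 5.97 minutes.

6.0 minutes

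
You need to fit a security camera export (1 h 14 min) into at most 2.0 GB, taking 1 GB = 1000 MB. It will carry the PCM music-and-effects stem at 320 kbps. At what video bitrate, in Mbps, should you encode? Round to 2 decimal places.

3.28 Mbps

Budget: 2.0 GB = 16000.0 Mb.
1 h 14 min = 74 min = 4440 s
Total bitrate budget: 16000.0 Mb / 4440 s = 3.604 Mbps.
Audio: 320 kbps = 0.320 Mbps.
Video: 3.604 − 0.320 = 3.284 Mbps.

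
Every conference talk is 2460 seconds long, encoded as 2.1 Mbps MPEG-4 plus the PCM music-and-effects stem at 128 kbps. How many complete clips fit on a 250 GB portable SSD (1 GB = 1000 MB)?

Audio: 128 kbps = 0.128 Mbps.
Total bitrate: 2.228 Mbps.
Per item: 2.228 Mbps × 2460 s = 5,481 Mb = 685.1 MB.
Capacity: 250 GB = 2,000,000 Mb; 364.90 items → 364 complete.

364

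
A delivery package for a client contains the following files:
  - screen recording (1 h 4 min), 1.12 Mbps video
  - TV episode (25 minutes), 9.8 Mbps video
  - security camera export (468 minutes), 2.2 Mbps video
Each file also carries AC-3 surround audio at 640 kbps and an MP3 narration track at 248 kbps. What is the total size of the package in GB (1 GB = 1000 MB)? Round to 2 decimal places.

Audio total: 640 + 248 = 888 kbps = 0.888 Mbps.
screen recording: 2.008 Mbps × 3840 s = 7710.7 Mb
TV episode: 10.688 Mbps × 1500 s = 16032.0 Mb
security camera export: 3.088 Mbps × 28080 s = 86711.0 Mb
Total: 110453.8 Mb = 13806.7 MB.
= 13.81 GB.

13.81 GB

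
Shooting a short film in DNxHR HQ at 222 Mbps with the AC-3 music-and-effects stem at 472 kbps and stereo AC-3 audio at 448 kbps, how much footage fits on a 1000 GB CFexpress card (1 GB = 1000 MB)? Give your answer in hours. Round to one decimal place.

10.0 hours

Audio total: 472 + 448 = 920 kbps = 0.920 Mbps.
Total bitrate: 222 + 0.920 = 222.920 Mbps.
Capacity: 1000 GB = 8,000,000 Mb.
Recording time: 8,000,000 / 222.920 = 35,887 s ≈ 9.97 hours.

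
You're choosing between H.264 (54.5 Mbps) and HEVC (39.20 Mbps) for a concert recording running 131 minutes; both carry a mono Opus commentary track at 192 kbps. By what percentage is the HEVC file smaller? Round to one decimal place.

131 min = 7860 s
Audio: 192 kbps = 0.192 Mbps.
H.264: 54.692 Mbps × 7860 s = 429879.1 Mb = 53.735 GB.
HEVC: 39.392 Mbps × 7860 s = 309621.1 Mb = 38.703 GB.
Reduction: (1 − 38.703/53.735) × 100 = 27.97%.

28.0%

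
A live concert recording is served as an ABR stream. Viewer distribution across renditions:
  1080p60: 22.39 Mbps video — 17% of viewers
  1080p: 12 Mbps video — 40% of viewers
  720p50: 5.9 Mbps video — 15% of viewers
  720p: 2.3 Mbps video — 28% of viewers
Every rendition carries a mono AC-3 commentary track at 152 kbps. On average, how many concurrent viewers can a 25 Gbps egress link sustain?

2430

Audio: 152 kbps = 0.152 Mbps.
Average per-viewer bitrate: 0.17×22.542 + 0.40×12.152 + 0.15×6.052 + 0.28×2.452 = 10.287 Mbps.
25 Gbps = 25,000 Mbps; 25,000 / 10.287 = 2430.18 → 2430.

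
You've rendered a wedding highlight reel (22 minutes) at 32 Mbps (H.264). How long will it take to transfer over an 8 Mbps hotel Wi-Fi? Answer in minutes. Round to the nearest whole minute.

22 min = 1320 s
File: 32.000 Mbps × 1320 s = 42240.0 Mb.
At 8 Mbps: 42240.0 / 8 = 5280.0 s ≈ 88 minutes.

88 minutes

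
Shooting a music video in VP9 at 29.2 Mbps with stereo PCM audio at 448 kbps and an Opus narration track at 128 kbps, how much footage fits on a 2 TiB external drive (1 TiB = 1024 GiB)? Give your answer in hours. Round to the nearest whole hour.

164 hours

Audio total: 448 + 128 = 576 kbps = 0.576 Mbps.
Total bitrate: 29.2 + 0.576 = 29.776 Mbps.
Capacity: 2 TiB = 17,592,186 Mb.
Recording time: 17,592,186 / 29.776 = 590,818 s ≈ 164 hours.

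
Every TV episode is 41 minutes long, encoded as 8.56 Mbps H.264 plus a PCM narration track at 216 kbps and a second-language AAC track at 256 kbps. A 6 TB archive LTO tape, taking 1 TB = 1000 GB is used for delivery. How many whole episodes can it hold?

2160

41 min = 2460 s
Audio total: 216 + 256 = 472 kbps = 0.472 Mbps.
Total bitrate: 9.032 Mbps.
Per item: 9.032 Mbps × 2460 s = 22,219 Mb = 2,777 MB.
Capacity: 6 TB = 48,000,000 Mb; 2160.34 items → 2160 complete.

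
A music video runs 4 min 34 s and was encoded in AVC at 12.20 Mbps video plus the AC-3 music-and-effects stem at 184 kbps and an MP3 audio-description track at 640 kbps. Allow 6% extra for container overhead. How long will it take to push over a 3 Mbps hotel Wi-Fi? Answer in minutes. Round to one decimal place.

4 min 34 s = 274 s
Audio total: 184 + 640 = 824 kbps = 0.824 Mbps.
Total bitrate: 13.024 Mbps.
File: 13.024 Mbps × 274 s = 3568.6 Mb.
With 6% container overhead: ×1.06. → 3782.7 Mb.
At 3 Mbps: 3782.7 / 3 = 1260.9 s ≈ 21 minutes.

21.0 minutes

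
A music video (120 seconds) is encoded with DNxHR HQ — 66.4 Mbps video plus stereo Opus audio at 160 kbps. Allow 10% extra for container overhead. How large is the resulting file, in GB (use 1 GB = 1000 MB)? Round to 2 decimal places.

Audio: 160 kbps = 0.160 Mbps.
Total bitrate: 66.4 + 0.160 = 66.560 Mbps.
Stream data: 66.560 Mbps × 120 s = 7987.2 Mb.
With 10% container overhead: ×1.10.
8,786 Mb ÷ 8 = 1,098 MB → 1.098 GB.

1.10 GB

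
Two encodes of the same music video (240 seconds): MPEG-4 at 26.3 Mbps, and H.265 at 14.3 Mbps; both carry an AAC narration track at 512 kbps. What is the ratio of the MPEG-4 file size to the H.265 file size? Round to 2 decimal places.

1.81

Audio: 512 kbps = 0.512 Mbps.
MPEG-4: 26.812 Mbps × 240 s = 6434.9 Mb = 0.804 GB.
H.265: 14.812 Mbps × 240 s = 3554.9 Mb = 0.444 GB.
Ratio: 0.804 / 0.444 = 1.810.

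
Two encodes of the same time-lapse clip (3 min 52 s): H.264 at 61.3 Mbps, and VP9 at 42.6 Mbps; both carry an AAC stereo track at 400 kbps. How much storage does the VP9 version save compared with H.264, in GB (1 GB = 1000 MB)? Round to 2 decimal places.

0.54 GB

3 min 52 s = 232 s
Audio: 400 kbps = 0.400 Mbps.
H.264: 61.700 Mbps × 232 s = 14314.4 Mb = 1.789 GB.
VP9: 43.000 Mbps × 232 s = 9976.0 Mb = 1.247 GB.
Saving: 1.789 − 1.247 = 0.542 GB.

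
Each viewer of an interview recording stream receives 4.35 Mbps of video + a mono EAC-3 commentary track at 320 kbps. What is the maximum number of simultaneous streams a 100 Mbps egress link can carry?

21

Audio: 320 kbps = 0.320 Mbps.
Per-viewer media rate: 4.670 Mbps.
100 Mbps = 100.0 Mbps; 100.0 / 4.670 = 21.41 → 21 viewers.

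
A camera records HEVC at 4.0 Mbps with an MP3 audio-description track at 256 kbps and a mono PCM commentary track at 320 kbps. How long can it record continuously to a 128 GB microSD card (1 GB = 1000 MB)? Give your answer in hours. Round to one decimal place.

Audio total: 256 + 320 = 576 kbps = 0.576 Mbps.
Total bitrate: 4.0 + 0.576 = 4.576 Mbps.
Capacity: 128 GB = 1,024,000 Mb.
Recording time: 1,024,000 / 4.576 = 223,776 s ≈ 62.2 hours.

62.2 hours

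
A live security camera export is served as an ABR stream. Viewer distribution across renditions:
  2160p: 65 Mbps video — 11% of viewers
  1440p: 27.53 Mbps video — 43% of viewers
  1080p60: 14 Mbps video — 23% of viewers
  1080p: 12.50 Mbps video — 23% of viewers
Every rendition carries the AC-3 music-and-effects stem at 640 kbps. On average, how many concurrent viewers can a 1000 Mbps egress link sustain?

Audio: 640 kbps = 0.640 Mbps.
Average per-viewer bitrate: 0.11×65.640 + 0.43×28.170 + 0.23×14.640 + 0.23×13.140 = 25.723 Mbps.
1000 Mbps = 1,000 Mbps; 1,000 / 25.723 = 38.88 → 38.

38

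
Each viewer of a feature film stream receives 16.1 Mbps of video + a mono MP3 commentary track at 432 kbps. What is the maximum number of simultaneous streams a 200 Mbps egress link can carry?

12

Audio: 432 kbps = 0.432 Mbps.
Per-viewer media rate: 16.532 Mbps.
200 Mbps = 200.0 Mbps; 200.0 / 16.532 = 12.10 → 12 viewers.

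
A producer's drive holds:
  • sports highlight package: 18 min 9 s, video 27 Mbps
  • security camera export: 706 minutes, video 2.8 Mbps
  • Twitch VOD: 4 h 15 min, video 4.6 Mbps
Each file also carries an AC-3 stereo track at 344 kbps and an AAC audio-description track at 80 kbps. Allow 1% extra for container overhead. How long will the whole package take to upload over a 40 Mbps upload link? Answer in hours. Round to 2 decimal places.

Audio total: 344 + 80 = 424 kbps = 0.424 Mbps.
sports highlight package: 27.424 Mbps × 1089 s × 1.01 = 30163.4 Mb
security camera export: 3.224 Mbps × 42360 s × 1.01 = 137934.3 Mb
Twitch VOD: 5.024 Mbps × 15300 s × 1.01 = 77635.9 Mb
Total: 245733.6 Mb = 30716.7 MB.
At 40 Mbps: 245733.6 / 40 = 6143 s ≈ 1.71 hours.

1.71 hours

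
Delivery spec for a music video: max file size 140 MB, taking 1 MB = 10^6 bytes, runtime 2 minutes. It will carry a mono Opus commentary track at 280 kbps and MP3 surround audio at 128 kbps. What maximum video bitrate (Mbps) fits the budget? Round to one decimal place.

8.9 Mbps

Budget: 140 MB = 1120.0 Mb.
2 min = 120 s
Total bitrate budget: 1120.0 Mb / 120 s = 9.333 Mbps.
Audio total: 280 + 128 = 408 kbps = 0.408 Mbps.
Video: 9.333 − 0.408 = 8.925 Mbps.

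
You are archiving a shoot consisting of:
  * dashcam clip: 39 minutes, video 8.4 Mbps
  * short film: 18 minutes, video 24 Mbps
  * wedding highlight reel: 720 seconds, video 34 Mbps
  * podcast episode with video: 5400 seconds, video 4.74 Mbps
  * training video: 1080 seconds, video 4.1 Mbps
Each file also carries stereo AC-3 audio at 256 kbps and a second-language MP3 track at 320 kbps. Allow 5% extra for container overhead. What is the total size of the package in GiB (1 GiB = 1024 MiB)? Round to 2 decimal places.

12.98 GiB

Audio total: 256 + 320 = 576 kbps = 0.576 Mbps.
dashcam clip: 8.976 Mbps × 2340 s × 1.05 = 22054.0 Mb
short film: 24.576 Mbps × 1080 s × 1.05 = 27869.2 Mb
wedding highlight reel: 34.576 Mbps × 720 s × 1.05 = 26139.5 Mb
podcast episode with video: 5.316 Mbps × 5400 s × 1.05 = 30141.7 Mb
training video: 4.676 Mbps × 1080 s × 1.05 = 5302.6 Mb
Total: 111507.0 Mb = 13938.4 MB.
= 12.98 GiB.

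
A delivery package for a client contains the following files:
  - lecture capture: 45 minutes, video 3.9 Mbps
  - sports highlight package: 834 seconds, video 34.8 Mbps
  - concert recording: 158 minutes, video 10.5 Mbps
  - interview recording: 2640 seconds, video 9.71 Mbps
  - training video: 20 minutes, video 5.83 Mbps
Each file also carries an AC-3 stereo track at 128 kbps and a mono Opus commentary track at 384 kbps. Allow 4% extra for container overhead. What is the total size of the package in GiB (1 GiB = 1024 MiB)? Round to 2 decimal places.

21.84 GiB

Audio total: 128 + 384 = 512 kbps = 0.512 Mbps.
lecture capture: 4.412 Mbps × 2700 s × 1.04 = 12388.9 Mb
sports highlight package: 35.312 Mbps × 834 s × 1.04 = 30628.2 Mb
concert recording: 11.012 Mbps × 9480 s × 1.04 = 108569.5 Mb
interview recording: 10.222 Mbps × 2640 s × 1.04 = 28065.5 Mb
training video: 6.342 Mbps × 1200 s × 1.04 = 7914.8 Mb
Total: 187567.0 Mb = 23445.9 MB.
= 21.84 GiB.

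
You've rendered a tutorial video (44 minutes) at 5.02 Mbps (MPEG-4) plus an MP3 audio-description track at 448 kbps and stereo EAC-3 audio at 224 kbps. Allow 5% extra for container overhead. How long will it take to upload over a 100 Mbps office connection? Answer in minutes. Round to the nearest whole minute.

3 minutes

44 min = 2640 s
Audio total: 448 + 224 = 672 kbps = 0.672 Mbps.
Total bitrate: 5.692 Mbps.
File: 5.692 Mbps × 2640 s = 15026.9 Mb.
With 5% container overhead: ×1.05. → 15778.2 Mb.
At 100 Mbps: 15778.2 / 100 = 157.8 s ≈ 2.63 minutes.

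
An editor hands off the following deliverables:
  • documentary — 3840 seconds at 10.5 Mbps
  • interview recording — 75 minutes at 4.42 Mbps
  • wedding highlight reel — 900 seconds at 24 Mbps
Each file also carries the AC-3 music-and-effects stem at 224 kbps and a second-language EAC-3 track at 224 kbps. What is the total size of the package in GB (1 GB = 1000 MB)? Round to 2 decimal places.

10.74 GB

Audio total: 224 + 224 = 448 kbps = 0.448 Mbps.
documentary: 10.948 Mbps × 3840 s = 42040.3 Mb
interview recording: 4.868 Mbps × 4500 s = 21906.0 Mb
wedding highlight reel: 24.448 Mbps × 900 s = 22003.2 Mb
Total: 85949.5 Mb = 10743.7 MB.
= 10.74 GB.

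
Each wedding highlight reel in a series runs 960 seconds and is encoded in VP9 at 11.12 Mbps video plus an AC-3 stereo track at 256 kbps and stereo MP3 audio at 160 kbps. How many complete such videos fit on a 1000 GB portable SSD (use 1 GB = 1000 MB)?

722

Audio total: 256 + 160 = 416 kbps = 0.416 Mbps.
Total bitrate: 11.536 Mbps.
Per item: 11.536 Mbps × 960 s = 11,075 Mb = 1,384 MB.
Capacity: 1000 GB = 8,000,000 Mb; 722.38 items → 722 complete.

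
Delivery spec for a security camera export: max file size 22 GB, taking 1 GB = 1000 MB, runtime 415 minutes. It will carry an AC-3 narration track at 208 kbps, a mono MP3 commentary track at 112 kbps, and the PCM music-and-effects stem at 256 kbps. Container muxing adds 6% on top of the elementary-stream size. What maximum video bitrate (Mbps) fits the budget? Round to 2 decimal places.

Budget: 22 GB = 176000.0 Mb.
Stream payload after overhead: 176000.0 / 1.06 = 166037.7 Mb.
415 min = 24900 s
Total bitrate budget: 166037.7 Mb / 24900 s = 6.668 Mbps.
Audio total: 208 + 112 + 256 = 576 kbps = 0.576 Mbps.
Video: 6.668 − 0.576 = 6.092 Mbps.

6.09 Mbps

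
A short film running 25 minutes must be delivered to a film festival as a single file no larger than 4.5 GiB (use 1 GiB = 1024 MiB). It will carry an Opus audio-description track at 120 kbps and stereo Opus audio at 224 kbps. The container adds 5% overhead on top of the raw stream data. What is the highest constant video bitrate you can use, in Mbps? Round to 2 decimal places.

Budget: 4.5 GiB = 38654.7 Mb.
Stream payload after overhead: 38654.7 / 1.05 = 36814.0 Mb.
25 min = 1500 s
Total bitrate budget: 36814.0 Mb / 1500 s = 24.543 Mbps.
Audio total: 120 + 224 = 344 kbps = 0.344 Mbps.
Video: 24.543 − 0.344 = 24.199 Mbps.

24.20 Mbps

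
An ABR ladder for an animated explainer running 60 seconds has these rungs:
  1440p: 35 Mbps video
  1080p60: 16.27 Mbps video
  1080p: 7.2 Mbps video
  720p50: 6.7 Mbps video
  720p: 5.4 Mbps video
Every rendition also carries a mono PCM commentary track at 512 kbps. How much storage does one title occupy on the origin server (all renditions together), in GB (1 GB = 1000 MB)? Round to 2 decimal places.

0.55 GB

Audio: 512 kbps = 0.512 Mbps.
Sum of rendition bitrates: (35+0.512) + (16.27+0.512) + (7.2+0.512) + (6.7+0.512) + (5.4+0.512) = 73.130 Mbps.
× 60 s = 4,388 Mb = 548.5 MB = 0.5485 GB.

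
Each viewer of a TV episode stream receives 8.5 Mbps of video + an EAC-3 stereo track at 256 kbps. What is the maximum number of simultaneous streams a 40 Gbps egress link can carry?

4568

Audio: 256 kbps = 0.256 Mbps.
Per-viewer media rate: 8.756 Mbps.
40 Gbps = 40,000 Mbps; 40,000 / 8.756 = 4568.30 → 4568 viewers.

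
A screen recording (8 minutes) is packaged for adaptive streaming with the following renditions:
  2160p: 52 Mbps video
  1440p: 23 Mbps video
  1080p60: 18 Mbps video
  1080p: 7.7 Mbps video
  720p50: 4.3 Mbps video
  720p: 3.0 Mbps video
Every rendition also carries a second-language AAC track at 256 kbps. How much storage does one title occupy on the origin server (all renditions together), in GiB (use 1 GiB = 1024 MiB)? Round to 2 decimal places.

6.12 GiB

8 min = 480 s
Audio: 256 kbps = 0.256 Mbps.
Sum of rendition bitrates: (52+0.256) + (23+0.256) + (18+0.256) + (7.7+0.256) + (4.3+0.256) + (3.0+0.256) = 109.536 Mbps.
× 480 s = 52,577 Mb = 6,572 MB = 6.121 GiB.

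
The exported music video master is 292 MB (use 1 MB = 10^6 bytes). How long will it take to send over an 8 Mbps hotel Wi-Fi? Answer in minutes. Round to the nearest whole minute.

5 minutes

File: 292 MB = 2336.0 Mb.
At 8 Mbps: 2336.0 / 8 = 292.0 s ≈ 4.87 minutes.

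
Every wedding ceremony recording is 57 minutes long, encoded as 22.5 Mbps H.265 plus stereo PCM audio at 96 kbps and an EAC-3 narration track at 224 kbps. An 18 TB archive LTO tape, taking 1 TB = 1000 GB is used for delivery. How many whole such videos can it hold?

57 min = 3420 s
Audio total: 96 + 224 = 320 kbps = 0.320 Mbps.
Total bitrate: 22.820 Mbps.
Per item: 22.820 Mbps × 3420 s = 78,044 Mb = 9,756 MB.
Capacity: 18 TB = 144,000,000 Mb; 1845.10 items → 1845 complete.

1845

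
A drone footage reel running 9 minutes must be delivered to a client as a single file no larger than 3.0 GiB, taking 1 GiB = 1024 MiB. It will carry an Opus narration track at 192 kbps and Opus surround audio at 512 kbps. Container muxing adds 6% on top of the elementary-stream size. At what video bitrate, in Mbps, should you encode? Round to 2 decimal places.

44.32 Mbps

Budget: 3.0 GiB = 25769.8 Mb.
Stream payload after overhead: 25769.8 / 1.06 = 24311.1 Mb.
9 min = 540 s
Total bitrate budget: 24311.1 Mb / 540 s = 45.021 Mbps.
Audio total: 192 + 512 = 704 kbps = 0.704 Mbps.
Video: 45.021 − 0.704 = 44.317 Mbps.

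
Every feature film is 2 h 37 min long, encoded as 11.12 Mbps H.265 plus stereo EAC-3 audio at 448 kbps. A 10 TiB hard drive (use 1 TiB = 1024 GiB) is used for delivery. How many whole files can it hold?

2 h 37 min = 157 min = 9420 s
Audio: 448 kbps = 0.448 Mbps.
Total bitrate: 11.568 Mbps.
Per item: 11.568 Mbps × 9420 s = 108,971 Mb = 13,621 MB.
Capacity: 10 TiB = 87,960,930 Mb; 807.20 items → 807 complete.

807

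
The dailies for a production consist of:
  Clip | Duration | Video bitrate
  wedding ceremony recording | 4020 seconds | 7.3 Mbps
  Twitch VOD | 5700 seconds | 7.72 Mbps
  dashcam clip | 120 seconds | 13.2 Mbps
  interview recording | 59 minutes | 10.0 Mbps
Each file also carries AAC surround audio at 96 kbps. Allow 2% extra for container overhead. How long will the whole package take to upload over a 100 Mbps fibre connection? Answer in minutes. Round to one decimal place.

Audio: 96 kbps = 0.096 Mbps.
wedding ceremony recording: 7.396 Mbps × 4020 s × 1.02 = 30326.6 Mb
Twitch VOD: 7.816 Mbps × 5700 s × 1.02 = 45442.2 Mb
dashcam clip: 13.296 Mbps × 120 s × 1.02 = 1627.4 Mb
interview recording: 10.096 Mbps × 3540 s × 1.02 = 36454.6 Mb
Total: 113850.8 Mb = 14231.4 MB.
At 100 Mbps: 113850.8 / 100 = 1139 s ≈ 19 minutes.

19.0 minutes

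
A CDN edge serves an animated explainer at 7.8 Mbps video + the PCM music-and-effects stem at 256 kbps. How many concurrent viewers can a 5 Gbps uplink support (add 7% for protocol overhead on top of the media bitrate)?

Audio: 256 kbps = 0.256 Mbps.
Per-viewer media rate: 8.056 Mbps.
On the wire with 7% overhead: 8.620 Mbps.
5 Gbps = 5,000 Mbps; 5,000 / 8.620 = 580.05 → 580 viewers.

580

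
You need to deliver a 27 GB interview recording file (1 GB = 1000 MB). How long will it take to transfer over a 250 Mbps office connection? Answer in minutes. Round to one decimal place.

14.4 minutes

File: 27 GB = 216000.0 Mb.
At 250 Mbps: 216000.0 / 250 = 864.0 s ≈ 14.4 minutes.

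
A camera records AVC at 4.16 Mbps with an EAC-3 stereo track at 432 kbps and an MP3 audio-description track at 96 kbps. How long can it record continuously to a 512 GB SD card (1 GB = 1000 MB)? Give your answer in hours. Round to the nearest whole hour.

Audio total: 432 + 96 = 528 kbps = 0.528 Mbps.
Total bitrate: 4.16 + 0.528 = 4.688 Mbps.
Capacity: 512 GB = 4,096,000 Mb.
Recording time: 4,096,000 / 4.688 = 873,720 s ≈ 243 hours.

243 hours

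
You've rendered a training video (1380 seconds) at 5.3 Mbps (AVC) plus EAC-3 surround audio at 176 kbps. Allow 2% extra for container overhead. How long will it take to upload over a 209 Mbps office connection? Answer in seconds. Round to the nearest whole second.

Audio: 176 kbps = 0.176 Mbps.
Total bitrate: 5.476 Mbps.
File: 5.476 Mbps × 1380 s = 7556.9 Mb.
With 2% container overhead: ×1.02. → 7708.0 Mb.
At 209 Mbps: 7708.0 / 209 = 36.9 s ≈ 36.9 seconds.

37 seconds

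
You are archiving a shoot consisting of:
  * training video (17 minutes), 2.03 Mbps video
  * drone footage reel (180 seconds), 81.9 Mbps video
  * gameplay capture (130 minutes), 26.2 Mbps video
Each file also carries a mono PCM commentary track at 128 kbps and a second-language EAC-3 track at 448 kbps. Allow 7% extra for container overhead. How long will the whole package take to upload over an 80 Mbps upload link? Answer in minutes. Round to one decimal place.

50.5 minutes

Audio total: 128 + 448 = 576 kbps = 0.576 Mbps.
training video: 2.606 Mbps × 1020 s × 1.07 = 2844.2 Mb
drone footage reel: 82.476 Mbps × 180 s × 1.07 = 15884.9 Mb
gameplay capture: 26.776 Mbps × 7800 s × 1.07 = 223472.5 Mb
Total: 242201.6 Mb = 30275.2 MB.
At 80 Mbps: 242201.6 / 80 = 3028 s ≈ 50.5 minutes.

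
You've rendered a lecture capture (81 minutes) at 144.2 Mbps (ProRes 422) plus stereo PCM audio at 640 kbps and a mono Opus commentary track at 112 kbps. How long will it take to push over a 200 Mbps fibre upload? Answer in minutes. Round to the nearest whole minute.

59 minutes

81 min = 4860 s
Audio total: 640 + 112 = 752 kbps = 0.752 Mbps.
Total bitrate: 144.952 Mbps.
File: 144.952 Mbps × 4860 s = 704466.7 Mb.
At 200 Mbps: 704466.7 / 200 = 3522.3 s ≈ 58.7 minutes.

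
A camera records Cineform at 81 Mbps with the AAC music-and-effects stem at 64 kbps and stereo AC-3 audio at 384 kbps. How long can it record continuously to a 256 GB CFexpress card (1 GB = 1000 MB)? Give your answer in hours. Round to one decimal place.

Audio total: 64 + 384 = 448 kbps = 0.448 Mbps.
Total bitrate: 81 + 0.448 = 81.448 Mbps.
Capacity: 256 GB = 2,048,000 Mb.
Recording time: 2,048,000 / 81.448 = 25,145 s ≈ 6.98 hours.

7.0 hours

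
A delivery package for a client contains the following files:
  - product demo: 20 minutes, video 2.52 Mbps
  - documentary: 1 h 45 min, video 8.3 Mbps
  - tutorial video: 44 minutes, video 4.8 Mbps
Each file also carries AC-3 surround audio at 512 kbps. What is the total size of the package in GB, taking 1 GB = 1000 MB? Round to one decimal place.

9.1 GB

Audio: 512 kbps = 0.512 Mbps.
product demo: 3.032 Mbps × 1200 s = 3638.4 Mb
documentary: 8.812 Mbps × 6300 s = 55515.6 Mb
tutorial video: 5.312 Mbps × 2640 s = 14023.7 Mb
Total: 73177.7 Mb = 9147.2 MB.
= 9.147 GB.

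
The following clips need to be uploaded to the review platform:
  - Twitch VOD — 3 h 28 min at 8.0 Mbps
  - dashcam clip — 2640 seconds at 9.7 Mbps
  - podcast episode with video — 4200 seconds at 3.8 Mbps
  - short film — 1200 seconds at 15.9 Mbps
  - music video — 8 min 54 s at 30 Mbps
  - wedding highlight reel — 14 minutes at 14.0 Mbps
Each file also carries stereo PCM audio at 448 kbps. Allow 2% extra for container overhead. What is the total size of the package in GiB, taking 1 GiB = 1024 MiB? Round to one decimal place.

Audio: 448 kbps = 0.448 Mbps.
Twitch VOD: 8.448 Mbps × 12480 s × 1.02 = 107539.7 Mb
dashcam clip: 10.148 Mbps × 2640 s × 1.02 = 27326.5 Mb
podcast episode with video: 4.248 Mbps × 4200 s × 1.02 = 18198.4 Mb
short film: 16.348 Mbps × 1200 s × 1.02 = 20010.0 Mb
music video: 30.448 Mbps × 534 s × 1.02 = 16584.4 Mb
wedding highlight reel: 14.448 Mbps × 840 s × 1.02 = 12379.0 Mb
Total: 202038.0 Mb = 25254.8 MB.
= 23.52 GiB.

23.5 GiB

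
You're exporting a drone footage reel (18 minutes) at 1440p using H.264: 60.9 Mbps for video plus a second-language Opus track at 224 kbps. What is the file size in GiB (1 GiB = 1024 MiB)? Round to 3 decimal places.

18 min = 1080 s
Audio: 224 kbps = 0.224 Mbps.
Total bitrate: 60.9 + 0.224 = 61.124 Mbps.
Stream data: 61.124 Mbps × 1080 s = 66013.9 Mb.
66,014 Mb = 8,251,740,000 bytes ÷ 1,073,741,824 = 7.685 GiB.

7.685 GiB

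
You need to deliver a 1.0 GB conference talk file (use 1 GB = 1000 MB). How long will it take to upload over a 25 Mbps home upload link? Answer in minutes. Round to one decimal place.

5.3 minutes

File: 1.0 GB = 8000.0 Mb.
At 25 Mbps: 8000.0 / 25 = 320.0 s ≈ 5.33 minutes.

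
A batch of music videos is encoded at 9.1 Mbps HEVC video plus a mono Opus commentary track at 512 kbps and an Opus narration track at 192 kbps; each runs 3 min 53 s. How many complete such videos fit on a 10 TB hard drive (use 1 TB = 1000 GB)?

35021

3 min 53 s = 233 s
Audio total: 512 + 192 = 704 kbps = 0.704 Mbps.
Total bitrate: 9.804 Mbps.
Per item: 9.804 Mbps × 233 s = 2,284 Mb = 285.5 MB.
Capacity: 10 TB = 80,000,000 Mb; 35021.18 items → 35021 complete.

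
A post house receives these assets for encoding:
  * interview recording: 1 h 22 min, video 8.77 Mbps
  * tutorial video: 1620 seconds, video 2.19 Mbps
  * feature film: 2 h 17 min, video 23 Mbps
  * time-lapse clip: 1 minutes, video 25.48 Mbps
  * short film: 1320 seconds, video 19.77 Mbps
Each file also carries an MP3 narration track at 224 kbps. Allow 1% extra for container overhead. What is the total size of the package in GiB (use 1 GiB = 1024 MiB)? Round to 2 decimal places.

31.39 GiB

Audio: 224 kbps = 0.224 Mbps.
interview recording: 8.994 Mbps × 4920 s × 1.01 = 44693.0 Mb
tutorial video: 2.414 Mbps × 1620 s × 1.01 = 3949.8 Mb
feature film: 23.224 Mbps × 8220 s × 1.01 = 192810.3 Mb
time-lapse clip: 25.704 Mbps × 60 s × 1.01 = 1557.7 Mb
short film: 19.994 Mbps × 1320 s × 1.01 = 26656.0 Mb
Total: 269666.7 Mb = 33708.3 MB.
= 31.39 GiB.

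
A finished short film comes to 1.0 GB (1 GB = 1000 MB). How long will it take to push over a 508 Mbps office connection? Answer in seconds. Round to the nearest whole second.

File: 1.0 GB = 8000.0 Mb.
At 508 Mbps: 8000.0 / 508 = 15.7 s ≈ 15.7 seconds.

16 seconds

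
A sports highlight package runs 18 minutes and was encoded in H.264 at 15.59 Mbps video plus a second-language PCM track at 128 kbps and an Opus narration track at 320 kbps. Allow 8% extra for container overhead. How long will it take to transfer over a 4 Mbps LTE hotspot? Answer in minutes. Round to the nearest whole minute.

78 minutes

18 min = 1080 s
Audio total: 128 + 320 = 448 kbps = 0.448 Mbps.
Total bitrate: 16.038 Mbps.
File: 16.038 Mbps × 1080 s = 17321.0 Mb.
With 8% container overhead: ×1.08. → 18706.7 Mb.
At 4 Mbps: 18706.7 / 4 = 4676.7 s ≈ 77.9 minutes.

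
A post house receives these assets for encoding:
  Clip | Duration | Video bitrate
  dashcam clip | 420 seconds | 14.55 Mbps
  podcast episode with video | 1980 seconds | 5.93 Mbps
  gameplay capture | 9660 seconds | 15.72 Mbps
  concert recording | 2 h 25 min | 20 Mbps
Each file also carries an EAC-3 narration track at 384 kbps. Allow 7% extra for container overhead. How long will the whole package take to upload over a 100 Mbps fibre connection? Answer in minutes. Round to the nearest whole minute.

63 minutes

Audio: 384 kbps = 0.384 Mbps.
dashcam clip: 14.934 Mbps × 420 s × 1.07 = 6711.3 Mb
podcast episode with video: 6.314 Mbps × 1980 s × 1.07 = 13376.8 Mb
gameplay capture: 16.104 Mbps × 9660 s × 1.07 = 166454.2 Mb
concert recording: 20.384 Mbps × 8700 s × 1.07 = 189754.7 Mb
Total: 376297.0 Mb = 47037.1 MB.
At 100 Mbps: 376297.0 / 100 = 3763 s ≈ 62.7 minutes.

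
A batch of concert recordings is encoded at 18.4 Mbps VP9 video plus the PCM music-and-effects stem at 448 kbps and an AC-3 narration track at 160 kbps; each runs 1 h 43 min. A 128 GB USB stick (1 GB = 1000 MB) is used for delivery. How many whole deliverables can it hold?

1 h 43 min = 103 min = 6180 s
Audio total: 448 + 160 = 608 kbps = 0.608 Mbps.
Total bitrate: 19.008 Mbps.
Per item: 19.008 Mbps × 6180 s = 117,469 Mb = 14,684 MB.
Capacity: 128 GB = 1,024,000 Mb; 8.72 items → 8 complete.

8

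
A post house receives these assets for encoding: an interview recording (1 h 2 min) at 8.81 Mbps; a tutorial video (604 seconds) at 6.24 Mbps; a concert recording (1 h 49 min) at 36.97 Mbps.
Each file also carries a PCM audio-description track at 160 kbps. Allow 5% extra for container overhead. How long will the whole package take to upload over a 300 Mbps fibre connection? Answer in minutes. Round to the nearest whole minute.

16 minutes

Audio: 160 kbps = 0.160 Mbps.
interview recording: 8.970 Mbps × 3720 s × 1.05 = 35036.8 Mb
tutorial video: 6.400 Mbps × 604 s × 1.05 = 4058.9 Mb
concert recording: 37.130 Mbps × 6540 s × 1.05 = 254971.7 Mb
Total: 294067.4 Mb = 36758.4 MB.
At 300 Mbps: 294067.4 / 300 = 980 s ≈ 16.3 minutes.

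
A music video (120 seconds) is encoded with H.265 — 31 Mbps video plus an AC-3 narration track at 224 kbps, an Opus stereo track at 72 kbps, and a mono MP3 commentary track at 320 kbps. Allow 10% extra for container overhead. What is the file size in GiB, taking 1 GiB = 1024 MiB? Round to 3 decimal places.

0.486 GiB

Audio total: 224 + 72 + 320 = 616 kbps = 0.616 Mbps.
Total bitrate: 31 + 0.616 = 31.616 Mbps.
Stream data: 31.616 Mbps × 120 s = 3793.9 Mb.
With 10% container overhead: ×1.10.
4,173 Mb = 521,664,000 bytes ÷ 1,073,741,824 = 0.4858 GiB.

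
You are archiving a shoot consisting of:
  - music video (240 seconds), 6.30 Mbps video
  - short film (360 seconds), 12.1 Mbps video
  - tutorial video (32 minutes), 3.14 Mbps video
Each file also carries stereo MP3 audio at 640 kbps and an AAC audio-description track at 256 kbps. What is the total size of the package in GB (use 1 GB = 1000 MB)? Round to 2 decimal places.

1.77 GB

Audio total: 640 + 256 = 896 kbps = 0.896 Mbps.
music video: 7.196 Mbps × 240 s = 1727.0 Mb
short film: 12.996 Mbps × 360 s = 4678.6 Mb
tutorial video: 4.036 Mbps × 1920 s = 7749.1 Mb
Total: 14154.7 Mb = 1769.3 MB.
= 1.769 GB.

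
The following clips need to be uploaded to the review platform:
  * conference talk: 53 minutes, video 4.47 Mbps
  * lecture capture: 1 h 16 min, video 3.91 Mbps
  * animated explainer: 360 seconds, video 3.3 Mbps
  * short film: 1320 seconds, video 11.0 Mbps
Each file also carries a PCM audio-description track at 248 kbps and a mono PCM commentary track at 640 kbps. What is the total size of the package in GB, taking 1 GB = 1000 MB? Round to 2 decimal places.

7.01 GB

Audio total: 248 + 640 = 888 kbps = 0.888 Mbps.
conference talk: 5.358 Mbps × 3180 s = 17038.4 Mb
lecture capture: 4.798 Mbps × 4560 s = 21878.9 Mb
animated explainer: 4.188 Mbps × 360 s = 1507.7 Mb
short film: 11.888 Mbps × 1320 s = 15692.2 Mb
Total: 56117.2 Mb = 7014.6 MB.
= 7.015 GB.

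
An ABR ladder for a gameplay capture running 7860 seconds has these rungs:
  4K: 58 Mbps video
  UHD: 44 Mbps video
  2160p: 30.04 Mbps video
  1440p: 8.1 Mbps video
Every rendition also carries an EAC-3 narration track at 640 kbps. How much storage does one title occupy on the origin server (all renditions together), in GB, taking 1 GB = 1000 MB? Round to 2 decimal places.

Audio: 640 kbps = 0.640 Mbps.
Sum of rendition bitrates: (58+0.640) + (44+0.640) + (30.04+0.640) + (8.1+0.640) = 142.700 Mbps.
× 7860 s = 1,121,622 Mb = 140,203 MB = 140.2 GB.

140.20 GB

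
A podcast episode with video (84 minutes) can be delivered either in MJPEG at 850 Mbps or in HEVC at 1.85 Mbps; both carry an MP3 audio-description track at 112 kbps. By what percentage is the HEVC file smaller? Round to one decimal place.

99.8%

84 min = 5040 s
Audio: 112 kbps = 0.112 Mbps.
MJPEG: 850.112 Mbps × 5040 s = 4284564.5 Mb = 535.571 GB.
HEVC: 1.962 Mbps × 5040 s = 9888.5 Mb = 1.236 GB.
Reduction: (1 − 1.236/535.571) × 100 = 99.77%.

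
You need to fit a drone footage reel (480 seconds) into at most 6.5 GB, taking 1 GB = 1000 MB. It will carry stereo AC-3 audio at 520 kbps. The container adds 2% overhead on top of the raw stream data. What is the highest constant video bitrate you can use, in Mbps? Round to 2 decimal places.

Budget: 6.5 GB = 52000.0 Mb.
Stream payload after overhead: 52000.0 / 1.02 = 50980.4 Mb.
Total bitrate budget: 50980.4 Mb / 480 s = 106.209 Mbps.
Audio: 520 kbps = 0.520 Mbps.
Video: 106.209 − 0.520 = 105.689 Mbps.

105.69 Mbps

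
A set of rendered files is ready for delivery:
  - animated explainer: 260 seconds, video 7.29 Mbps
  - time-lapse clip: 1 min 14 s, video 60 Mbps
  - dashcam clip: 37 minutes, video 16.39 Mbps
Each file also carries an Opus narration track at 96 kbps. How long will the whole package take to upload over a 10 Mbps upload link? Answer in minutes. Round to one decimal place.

71.6 minutes

Audio: 96 kbps = 0.096 Mbps.
animated explainer: 7.386 Mbps × 260 s = 1920.4 Mb
time-lapse clip: 60.096 Mbps × 74 s = 4447.1 Mb
dashcam clip: 16.486 Mbps × 2220 s = 36598.9 Mb
Total: 42966.4 Mb = 5370.8 MB.
At 10 Mbps: 42966.4 / 10 = 4297 s ≈ 71.6 minutes.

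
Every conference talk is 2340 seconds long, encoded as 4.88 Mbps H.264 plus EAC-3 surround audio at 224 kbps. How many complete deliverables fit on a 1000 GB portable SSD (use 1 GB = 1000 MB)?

669

Audio: 224 kbps = 0.224 Mbps.
Total bitrate: 5.104 Mbps.
Per item: 5.104 Mbps × 2340 s = 11,943 Mb = 1,493 MB.
Capacity: 1000 GB = 8,000,000 Mb; 669.83 items → 669 complete.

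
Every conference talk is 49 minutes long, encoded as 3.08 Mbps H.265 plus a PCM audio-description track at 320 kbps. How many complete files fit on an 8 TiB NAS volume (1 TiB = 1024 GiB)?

49 min = 2940 s
Audio: 320 kbps = 0.320 Mbps.
Total bitrate: 3.400 Mbps.
Per item: 3.400 Mbps × 2940 s = 9,996 Mb = 1,250 MB.
Capacity: 8 TiB = 70,368,744 Mb; 7039.69 items → 7039 complete.

7039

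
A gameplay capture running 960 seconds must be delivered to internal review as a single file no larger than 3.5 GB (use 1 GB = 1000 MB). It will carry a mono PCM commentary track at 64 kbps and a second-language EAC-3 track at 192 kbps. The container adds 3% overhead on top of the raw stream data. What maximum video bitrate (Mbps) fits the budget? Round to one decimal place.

Budget: 3.5 GB = 28000.0 Mb.
Stream payload after overhead: 28000.0 / 1.03 = 27184.5 Mb.
Total bitrate budget: 27184.5 Mb / 960 s = 28.317 Mbps.
Audio total: 64 + 192 = 256 kbps = 0.256 Mbps.
Video: 28.317 − 0.256 = 28.061 Mbps.

28.1 Mbps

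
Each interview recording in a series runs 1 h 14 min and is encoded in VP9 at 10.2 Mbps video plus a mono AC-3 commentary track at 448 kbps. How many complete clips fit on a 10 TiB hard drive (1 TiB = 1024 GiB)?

1860

1 h 14 min = 74 min = 4440 s
Audio: 448 kbps = 0.448 Mbps.
Total bitrate: 10.648 Mbps.
Per item: 10.648 Mbps × 4440 s = 47,277 Mb = 5,910 MB.
Capacity: 10 TiB = 87,960,930 Mb; 1860.54 items → 1860 complete.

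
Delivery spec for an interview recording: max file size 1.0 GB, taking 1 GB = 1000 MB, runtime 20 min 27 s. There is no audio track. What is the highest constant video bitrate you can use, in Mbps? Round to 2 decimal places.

Budget: 1.0 GB = 8000.0 Mb.
20 min 27 s = 1227 s
Total bitrate budget: 8000.0 Mb / 1227 s = 6.520 Mbps.

6.52 Mbps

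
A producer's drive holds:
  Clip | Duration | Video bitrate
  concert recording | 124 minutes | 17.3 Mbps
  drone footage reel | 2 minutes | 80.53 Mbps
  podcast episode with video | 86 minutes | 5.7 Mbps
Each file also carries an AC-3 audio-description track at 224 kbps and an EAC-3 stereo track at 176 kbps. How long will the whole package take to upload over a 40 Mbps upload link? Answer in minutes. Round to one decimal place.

Audio total: 224 + 176 = 400 kbps = 0.400 Mbps.
concert recording: 17.700 Mbps × 7440 s = 131688.0 Mb
drone footage reel: 80.930 Mbps × 120 s = 9711.6 Mb
podcast episode with video: 6.100 Mbps × 5160 s = 31476.0 Mb
Total: 172875.6 Mb = 21609.5 MB.
At 40 Mbps: 172875.6 / 40 = 4322 s ≈ 72 minutes.

72.0 minutes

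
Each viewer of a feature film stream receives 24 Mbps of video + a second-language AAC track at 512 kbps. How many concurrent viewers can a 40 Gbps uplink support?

1631

Audio: 512 kbps = 0.512 Mbps.
Per-viewer media rate: 24.512 Mbps.
40 Gbps = 40,000 Mbps; 40,000 / 24.512 = 1631.85 → 1631 viewers.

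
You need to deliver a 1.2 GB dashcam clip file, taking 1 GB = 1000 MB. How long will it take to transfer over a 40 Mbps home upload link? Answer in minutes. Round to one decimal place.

4.0 minutes

File: 1.2 GB = 9600.0 Mb.
At 40 Mbps: 9600.0 / 40 = 240.0 s ≈ 4 minutes.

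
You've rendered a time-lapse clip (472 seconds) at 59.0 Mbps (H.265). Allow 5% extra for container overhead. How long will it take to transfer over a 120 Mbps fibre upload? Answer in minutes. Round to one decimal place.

File: 59.000 Mbps × 472 s = 27848.0 Mb.
With 5% container overhead: ×1.05. → 29240.4 Mb.
At 120 Mbps: 29240.4 / 120 = 243.7 s ≈ 4.06 minutes.

4.1 minutes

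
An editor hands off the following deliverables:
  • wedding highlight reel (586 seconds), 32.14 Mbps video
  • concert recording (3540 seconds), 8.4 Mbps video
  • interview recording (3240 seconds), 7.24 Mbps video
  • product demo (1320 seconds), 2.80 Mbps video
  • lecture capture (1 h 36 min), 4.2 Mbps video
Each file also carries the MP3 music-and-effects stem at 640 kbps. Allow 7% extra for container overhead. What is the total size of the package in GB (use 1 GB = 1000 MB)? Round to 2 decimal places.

Audio: 640 kbps = 0.640 Mbps.
wedding highlight reel: 32.780 Mbps × 586 s × 1.07 = 20553.7 Mb
concert recording: 9.040 Mbps × 3540 s × 1.07 = 34241.7 Mb
interview recording: 7.880 Mbps × 3240 s × 1.07 = 27318.4 Mb
product demo: 3.440 Mbps × 1320 s × 1.07 = 4858.7 Mb
lecture capture: 4.840 Mbps × 5760 s × 1.07 = 29829.9 Mb
Total: 116802.4 Mb = 14600.3 MB.
= 14.60 GB.

14.60 GB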